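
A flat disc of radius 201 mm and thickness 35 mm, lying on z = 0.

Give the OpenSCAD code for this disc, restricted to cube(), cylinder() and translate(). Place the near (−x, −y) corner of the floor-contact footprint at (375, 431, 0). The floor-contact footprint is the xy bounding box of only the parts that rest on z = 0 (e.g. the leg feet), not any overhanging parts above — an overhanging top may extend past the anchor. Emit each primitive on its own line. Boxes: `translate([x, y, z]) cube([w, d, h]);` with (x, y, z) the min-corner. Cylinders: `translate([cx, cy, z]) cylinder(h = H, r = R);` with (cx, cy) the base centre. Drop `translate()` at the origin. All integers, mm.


translate([576, 632, 0]) cylinder(h = 35, r = 201);


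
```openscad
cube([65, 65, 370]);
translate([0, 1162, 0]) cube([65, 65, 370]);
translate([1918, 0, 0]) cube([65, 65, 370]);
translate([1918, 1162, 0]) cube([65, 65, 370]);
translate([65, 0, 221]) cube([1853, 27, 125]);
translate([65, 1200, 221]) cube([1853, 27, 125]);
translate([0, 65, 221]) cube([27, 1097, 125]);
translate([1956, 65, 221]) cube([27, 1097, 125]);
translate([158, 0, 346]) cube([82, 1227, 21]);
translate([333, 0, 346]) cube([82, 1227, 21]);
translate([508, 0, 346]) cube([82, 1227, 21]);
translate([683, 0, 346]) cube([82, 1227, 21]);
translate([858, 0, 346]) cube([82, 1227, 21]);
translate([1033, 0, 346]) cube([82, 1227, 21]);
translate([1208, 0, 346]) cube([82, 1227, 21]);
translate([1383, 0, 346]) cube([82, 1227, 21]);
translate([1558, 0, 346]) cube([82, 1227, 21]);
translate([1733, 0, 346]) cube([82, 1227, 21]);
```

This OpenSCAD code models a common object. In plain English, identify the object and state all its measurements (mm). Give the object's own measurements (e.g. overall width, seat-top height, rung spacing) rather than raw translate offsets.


A bed frame 1983 mm long (x) by 1227 mm wide (y). Four 65×65 mm corner posts, 370 mm tall, at the corners of the footprint. Four rails of 27 mm thickness and 125 mm height run between adjacent posts with their undersides at z = 221 mm, their outer faces flush with the outside of the frame (the two x-running rails run between the posts' inner faces; the two y-running rails run between the posts' inner faces). 10 slats, each 82 mm wide (x) and 21 mm thick, lie across the top of the two x-running rails, running the full 1227 mm width of the frame in y; along x they sit between the end posts with a 93 mm gap after the −x posts and between neighbouring slats, leaving 103 mm before the +x posts.


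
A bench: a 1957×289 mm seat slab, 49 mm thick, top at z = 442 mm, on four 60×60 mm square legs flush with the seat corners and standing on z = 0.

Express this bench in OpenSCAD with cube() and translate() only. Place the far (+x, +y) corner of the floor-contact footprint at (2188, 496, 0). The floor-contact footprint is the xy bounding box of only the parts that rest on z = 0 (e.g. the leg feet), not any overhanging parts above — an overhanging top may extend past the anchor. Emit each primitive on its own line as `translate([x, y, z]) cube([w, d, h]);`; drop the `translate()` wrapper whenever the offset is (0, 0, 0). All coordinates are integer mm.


translate([231, 207, 393]) cube([1957, 289, 49]);
translate([231, 207, 0]) cube([60, 60, 393]);
translate([231, 436, 0]) cube([60, 60, 393]);
translate([2128, 207, 0]) cube([60, 60, 393]);
translate([2128, 436, 0]) cube([60, 60, 393]);


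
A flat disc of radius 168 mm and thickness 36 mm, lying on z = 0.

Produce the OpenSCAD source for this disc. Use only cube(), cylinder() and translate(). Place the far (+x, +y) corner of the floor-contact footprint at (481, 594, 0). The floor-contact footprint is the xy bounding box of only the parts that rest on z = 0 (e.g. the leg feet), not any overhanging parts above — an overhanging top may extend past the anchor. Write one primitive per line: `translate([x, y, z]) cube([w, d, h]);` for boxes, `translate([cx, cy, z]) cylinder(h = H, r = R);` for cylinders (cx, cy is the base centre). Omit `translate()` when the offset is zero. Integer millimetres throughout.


translate([313, 426, 0]) cylinder(h = 36, r = 168);


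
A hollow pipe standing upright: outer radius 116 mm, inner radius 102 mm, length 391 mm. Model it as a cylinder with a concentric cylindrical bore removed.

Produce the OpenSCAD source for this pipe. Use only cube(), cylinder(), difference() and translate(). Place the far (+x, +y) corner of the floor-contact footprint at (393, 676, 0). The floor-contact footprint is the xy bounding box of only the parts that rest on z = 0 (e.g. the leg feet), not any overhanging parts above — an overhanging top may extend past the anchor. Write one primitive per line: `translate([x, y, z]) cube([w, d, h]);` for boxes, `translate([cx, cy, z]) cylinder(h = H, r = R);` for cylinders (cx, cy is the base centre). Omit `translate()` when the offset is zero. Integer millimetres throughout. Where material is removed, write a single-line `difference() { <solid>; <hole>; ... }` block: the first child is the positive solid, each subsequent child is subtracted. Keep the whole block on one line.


difference() { translate([277, 560, 0]) cylinder(h = 391, r = 116); translate([277, 560, 0]) cylinder(h = 391, r = 102); }


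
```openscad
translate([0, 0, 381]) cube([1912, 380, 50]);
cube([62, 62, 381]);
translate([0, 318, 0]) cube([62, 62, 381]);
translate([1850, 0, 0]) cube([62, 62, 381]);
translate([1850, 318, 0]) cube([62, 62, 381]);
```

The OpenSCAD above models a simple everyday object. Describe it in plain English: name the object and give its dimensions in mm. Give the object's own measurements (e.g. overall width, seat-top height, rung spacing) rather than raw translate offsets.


A bench: a 1912×380 mm seat slab, 50 mm thick, top at z = 431 mm, on four 62×62 mm square legs flush with the seat corners and standing on z = 0.


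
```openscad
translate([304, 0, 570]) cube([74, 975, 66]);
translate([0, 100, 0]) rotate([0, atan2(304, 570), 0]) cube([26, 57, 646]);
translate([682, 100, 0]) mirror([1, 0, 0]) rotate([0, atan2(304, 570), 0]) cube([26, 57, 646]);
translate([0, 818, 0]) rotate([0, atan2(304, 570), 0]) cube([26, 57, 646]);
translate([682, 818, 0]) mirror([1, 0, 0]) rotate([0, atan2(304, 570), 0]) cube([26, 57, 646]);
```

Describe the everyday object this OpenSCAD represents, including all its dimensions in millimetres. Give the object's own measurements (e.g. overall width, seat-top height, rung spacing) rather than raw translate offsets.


A sawhorse. A 74×975×66 mm beam (x, y, z) sits on two A-frame leg pairs. Each pair is two raked legs of 26×57 mm section (57 mm along y) splaying symmetrically in x. Each leg rises 570 mm vertically over 304 mm of horizontal reach and is 646 mm long along its own axis. Every leg's outer bottom edge rests on the floor and its outer top edge meets a bottom edge of the beam — the left legs (tilting toward +x) meet the beam's −x bottom edge, the right legs (their mirror images, tilting toward −x) meet its +x bottom edge — so the leg tops tuck under the beam, the beam's underside is 570 mm above the floor, and the feet are 682 mm apart outside-to-outside with the beam centred between them. The two leg pairs are set in 100 mm from either end of the beam.


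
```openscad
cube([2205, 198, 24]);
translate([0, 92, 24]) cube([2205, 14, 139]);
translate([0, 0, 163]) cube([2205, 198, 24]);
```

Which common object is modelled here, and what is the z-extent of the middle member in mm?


An I-beam. The web height is 139 mm.

Two wide flanges with a thin centred web — an I-beam. Overall 187 mm minus two 24 mm flanges gives a web of 187 − 2·24 = 139 mm.


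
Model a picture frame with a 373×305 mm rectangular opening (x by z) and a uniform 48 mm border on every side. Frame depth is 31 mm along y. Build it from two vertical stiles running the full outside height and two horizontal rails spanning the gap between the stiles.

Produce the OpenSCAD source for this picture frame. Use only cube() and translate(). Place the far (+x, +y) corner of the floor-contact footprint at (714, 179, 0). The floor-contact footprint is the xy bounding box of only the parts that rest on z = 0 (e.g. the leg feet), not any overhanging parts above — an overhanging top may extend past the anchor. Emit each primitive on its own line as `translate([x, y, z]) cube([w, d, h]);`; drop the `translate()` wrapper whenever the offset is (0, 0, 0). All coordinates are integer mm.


translate([245, 148, 0]) cube([48, 31, 401]);
translate([666, 148, 0]) cube([48, 31, 401]);
translate([293, 148, 0]) cube([373, 31, 48]);
translate([293, 148, 353]) cube([373, 31, 48]);


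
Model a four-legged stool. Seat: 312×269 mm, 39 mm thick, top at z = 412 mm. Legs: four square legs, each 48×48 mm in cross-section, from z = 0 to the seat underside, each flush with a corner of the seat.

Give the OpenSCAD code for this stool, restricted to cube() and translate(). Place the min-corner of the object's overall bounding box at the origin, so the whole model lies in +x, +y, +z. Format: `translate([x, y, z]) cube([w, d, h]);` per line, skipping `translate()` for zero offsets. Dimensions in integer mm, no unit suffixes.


translate([0, 0, 373]) cube([312, 269, 39]);
cube([48, 48, 373]);
translate([264, 0, 0]) cube([48, 48, 373]);
translate([0, 221, 0]) cube([48, 48, 373]);
translate([264, 221, 0]) cube([48, 48, 373]);


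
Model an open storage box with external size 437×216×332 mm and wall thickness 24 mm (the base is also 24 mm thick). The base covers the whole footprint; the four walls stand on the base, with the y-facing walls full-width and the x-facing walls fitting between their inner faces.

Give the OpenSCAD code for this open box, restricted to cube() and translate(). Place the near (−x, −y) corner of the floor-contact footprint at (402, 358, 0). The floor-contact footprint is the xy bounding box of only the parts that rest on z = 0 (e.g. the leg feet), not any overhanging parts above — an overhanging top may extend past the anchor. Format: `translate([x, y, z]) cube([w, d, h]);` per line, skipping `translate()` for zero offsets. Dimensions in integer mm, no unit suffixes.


translate([402, 358, 0]) cube([437, 216, 24]);
translate([402, 358, 24]) cube([437, 24, 308]);
translate([402, 550, 24]) cube([437, 24, 308]);
translate([402, 382, 24]) cube([24, 168, 308]);
translate([815, 382, 24]) cube([24, 168, 308]);


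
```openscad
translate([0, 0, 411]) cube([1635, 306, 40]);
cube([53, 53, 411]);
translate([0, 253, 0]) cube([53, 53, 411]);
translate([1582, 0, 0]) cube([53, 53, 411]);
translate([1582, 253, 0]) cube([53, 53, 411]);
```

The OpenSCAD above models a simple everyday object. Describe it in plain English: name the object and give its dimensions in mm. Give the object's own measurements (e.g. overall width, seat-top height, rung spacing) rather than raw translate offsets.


A bench: a 1635×306 mm seat slab, 40 mm thick, top at z = 451 mm, on four 53×53 mm square legs flush with the seat corners and standing on z = 0.


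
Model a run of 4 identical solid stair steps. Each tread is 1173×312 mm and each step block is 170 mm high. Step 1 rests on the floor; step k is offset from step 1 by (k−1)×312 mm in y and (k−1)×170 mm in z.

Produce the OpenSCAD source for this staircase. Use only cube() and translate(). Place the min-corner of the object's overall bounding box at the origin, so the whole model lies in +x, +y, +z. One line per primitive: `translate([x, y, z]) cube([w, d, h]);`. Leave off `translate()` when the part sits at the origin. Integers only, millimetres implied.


cube([1173, 312, 170]);
translate([0, 312, 170]) cube([1173, 312, 170]);
translate([0, 624, 340]) cube([1173, 312, 170]);
translate([0, 936, 510]) cube([1173, 312, 170]);


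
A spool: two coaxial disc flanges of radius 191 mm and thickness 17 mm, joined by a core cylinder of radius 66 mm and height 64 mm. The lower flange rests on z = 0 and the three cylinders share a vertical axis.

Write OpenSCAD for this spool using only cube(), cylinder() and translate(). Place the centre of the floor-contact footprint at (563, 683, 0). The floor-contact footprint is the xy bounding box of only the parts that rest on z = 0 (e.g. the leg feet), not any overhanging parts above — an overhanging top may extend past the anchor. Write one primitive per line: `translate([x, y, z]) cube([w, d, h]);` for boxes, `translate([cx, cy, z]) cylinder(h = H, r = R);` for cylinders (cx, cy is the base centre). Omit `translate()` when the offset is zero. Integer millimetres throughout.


translate([563, 683, 0]) cylinder(h = 17, r = 191);
translate([563, 683, 17]) cylinder(h = 64, r = 66);
translate([563, 683, 81]) cylinder(h = 17, r = 191);


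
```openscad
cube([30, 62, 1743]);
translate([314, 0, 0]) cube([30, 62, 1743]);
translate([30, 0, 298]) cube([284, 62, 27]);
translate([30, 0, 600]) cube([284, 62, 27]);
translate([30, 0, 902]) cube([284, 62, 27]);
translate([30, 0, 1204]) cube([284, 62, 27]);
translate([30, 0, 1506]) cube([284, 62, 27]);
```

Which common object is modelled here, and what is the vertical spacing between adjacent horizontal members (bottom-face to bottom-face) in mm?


A ladder. The rung spacing is 302 mm.

Two tall 30×62 posts with 5 short bars between them — a ladder. Adjacent rungs sit at z = 298 and z = 600, so the spacing is 600 − 298 = 302 mm.


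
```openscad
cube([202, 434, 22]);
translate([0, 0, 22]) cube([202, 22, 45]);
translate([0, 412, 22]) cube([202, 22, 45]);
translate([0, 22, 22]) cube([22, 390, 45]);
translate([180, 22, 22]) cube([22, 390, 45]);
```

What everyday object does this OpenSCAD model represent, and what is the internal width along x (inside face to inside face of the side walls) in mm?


An open box. The internal width is 158 mm.

A 202×434 base slab with four walls standing on it — an open box. The base is 202 mm wide and the walls are 22 mm thick, so the internal width is 202 − 2 × 22 = 158 mm.


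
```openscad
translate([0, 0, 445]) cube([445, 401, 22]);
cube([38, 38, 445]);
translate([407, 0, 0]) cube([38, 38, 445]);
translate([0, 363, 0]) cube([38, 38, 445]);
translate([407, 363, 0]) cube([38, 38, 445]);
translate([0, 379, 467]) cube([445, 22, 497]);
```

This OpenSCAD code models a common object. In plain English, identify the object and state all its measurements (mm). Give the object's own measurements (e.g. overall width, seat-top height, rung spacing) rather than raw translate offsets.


A chair. The seat is a 445×401×22 mm slab with its top at z = 467 mm, on four 38×38 mm corner legs (flush with the seat edges, standing on z = 0). A flat backrest 22 mm thick, 497 mm tall, spans the full seat width and rises from the seat top along its +y edge, rear face flush with the rear of the seat.


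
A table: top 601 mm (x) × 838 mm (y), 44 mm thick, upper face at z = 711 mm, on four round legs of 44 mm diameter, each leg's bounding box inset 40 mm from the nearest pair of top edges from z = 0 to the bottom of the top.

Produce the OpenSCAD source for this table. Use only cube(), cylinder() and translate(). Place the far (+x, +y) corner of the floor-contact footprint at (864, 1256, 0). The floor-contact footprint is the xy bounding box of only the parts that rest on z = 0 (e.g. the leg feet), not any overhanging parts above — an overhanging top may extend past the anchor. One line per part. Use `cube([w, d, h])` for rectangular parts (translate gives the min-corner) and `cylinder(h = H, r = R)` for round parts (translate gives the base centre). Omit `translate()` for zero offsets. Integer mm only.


translate([303, 458, 667]) cube([601, 838, 44]);
translate([365, 520, 0]) cylinder(h = 667, r = 22);
translate([842, 520, 0]) cylinder(h = 667, r = 22);
translate([365, 1234, 0]) cylinder(h = 667, r = 22);
translate([842, 1234, 0]) cylinder(h = 667, r = 22);


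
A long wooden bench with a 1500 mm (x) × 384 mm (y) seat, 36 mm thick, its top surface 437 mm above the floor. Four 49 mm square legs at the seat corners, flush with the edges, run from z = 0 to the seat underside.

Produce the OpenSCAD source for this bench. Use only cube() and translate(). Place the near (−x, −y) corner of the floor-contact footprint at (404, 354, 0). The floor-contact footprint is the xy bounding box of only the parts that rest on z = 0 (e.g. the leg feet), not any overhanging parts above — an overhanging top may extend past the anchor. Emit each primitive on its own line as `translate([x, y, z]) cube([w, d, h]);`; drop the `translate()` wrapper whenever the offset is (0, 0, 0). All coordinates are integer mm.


translate([404, 354, 401]) cube([1500, 384, 36]);
translate([404, 354, 0]) cube([49, 49, 401]);
translate([404, 689, 0]) cube([49, 49, 401]);
translate([1855, 354, 0]) cube([49, 49, 401]);
translate([1855, 689, 0]) cube([49, 49, 401]);


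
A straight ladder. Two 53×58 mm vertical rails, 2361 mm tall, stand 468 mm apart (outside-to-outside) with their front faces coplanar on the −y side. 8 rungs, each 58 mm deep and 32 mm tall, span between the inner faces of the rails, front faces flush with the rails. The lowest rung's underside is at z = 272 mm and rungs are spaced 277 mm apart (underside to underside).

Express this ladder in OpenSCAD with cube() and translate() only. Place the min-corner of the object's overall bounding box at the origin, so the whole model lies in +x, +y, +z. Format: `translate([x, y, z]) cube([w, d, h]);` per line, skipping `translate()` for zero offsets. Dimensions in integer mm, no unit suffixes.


// rung span = 468 - 2*53 = 362
// rung[k] z = 272 + k*277
cube([53, 58, 2361]);
translate([415, 0, 0]) cube([53, 58, 2361]);
translate([53, 0, 272]) cube([362, 58, 32]);
translate([53, 0, 549]) cube([362, 58, 32]);
translate([53, 0, 826]) cube([362, 58, 32]);
translate([53, 0, 1103]) cube([362, 58, 32]);
translate([53, 0, 1380]) cube([362, 58, 32]);
translate([53, 0, 1657]) cube([362, 58, 32]);
translate([53, 0, 1934]) cube([362, 58, 32]);
translate([53, 0, 2211]) cube([362, 58, 32]);


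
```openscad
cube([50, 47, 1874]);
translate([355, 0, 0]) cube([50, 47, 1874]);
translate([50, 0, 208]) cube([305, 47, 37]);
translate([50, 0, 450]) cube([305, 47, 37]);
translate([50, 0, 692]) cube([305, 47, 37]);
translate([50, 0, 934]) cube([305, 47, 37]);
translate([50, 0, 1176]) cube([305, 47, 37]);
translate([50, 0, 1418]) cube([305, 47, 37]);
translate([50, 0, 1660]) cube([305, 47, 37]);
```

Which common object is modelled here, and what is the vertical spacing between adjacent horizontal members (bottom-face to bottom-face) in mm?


A ladder. The rung spacing is 242 mm.

Two tall 50×47 posts with 7 short bars between them — a ladder. Adjacent rungs sit at z = 208 and z = 450, so the spacing is 450 − 208 = 242 mm.


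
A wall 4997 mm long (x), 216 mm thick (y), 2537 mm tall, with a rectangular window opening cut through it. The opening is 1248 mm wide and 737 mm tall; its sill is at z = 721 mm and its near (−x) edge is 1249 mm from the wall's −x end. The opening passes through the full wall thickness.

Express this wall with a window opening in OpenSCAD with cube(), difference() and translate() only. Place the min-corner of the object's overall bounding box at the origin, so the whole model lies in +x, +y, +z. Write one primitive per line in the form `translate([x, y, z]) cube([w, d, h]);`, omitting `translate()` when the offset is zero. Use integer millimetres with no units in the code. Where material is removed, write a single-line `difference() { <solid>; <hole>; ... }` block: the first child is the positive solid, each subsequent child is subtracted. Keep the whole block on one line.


difference() { cube([4997, 216, 2537]); translate([1249, 0, 721]) cube([1248, 216, 737]); }


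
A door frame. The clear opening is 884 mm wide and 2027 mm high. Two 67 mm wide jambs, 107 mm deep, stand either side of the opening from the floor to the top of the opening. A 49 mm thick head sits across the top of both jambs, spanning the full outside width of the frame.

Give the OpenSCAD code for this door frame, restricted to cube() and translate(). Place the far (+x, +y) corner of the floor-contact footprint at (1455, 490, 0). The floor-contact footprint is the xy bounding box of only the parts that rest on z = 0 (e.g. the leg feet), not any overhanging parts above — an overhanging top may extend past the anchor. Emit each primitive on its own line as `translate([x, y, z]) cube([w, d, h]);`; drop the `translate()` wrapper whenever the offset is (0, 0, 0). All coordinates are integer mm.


translate([437, 383, 0]) cube([67, 107, 2027]);
translate([1388, 383, 0]) cube([67, 107, 2027]);
translate([437, 383, 2027]) cube([1018, 107, 49]);


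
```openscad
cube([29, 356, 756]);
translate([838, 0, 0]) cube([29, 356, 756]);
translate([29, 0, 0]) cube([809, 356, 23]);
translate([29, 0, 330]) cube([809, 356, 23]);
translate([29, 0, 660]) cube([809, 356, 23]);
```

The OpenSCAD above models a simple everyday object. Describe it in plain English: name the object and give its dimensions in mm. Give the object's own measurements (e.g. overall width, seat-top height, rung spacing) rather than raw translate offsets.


An open bookshelf. Two side panels, each 29 mm thick, 356 mm deep and 756 mm tall, stand 867 mm apart (outside-to-outside). Between them sit 3 shelves, each 23 mm thick and 356 mm deep, spanning the full gap between the sides. The bottom shelf rests on the floor (its underside at z = 0) and the clear gap between one shelf's top and the next shelf's underside is 307 mm.


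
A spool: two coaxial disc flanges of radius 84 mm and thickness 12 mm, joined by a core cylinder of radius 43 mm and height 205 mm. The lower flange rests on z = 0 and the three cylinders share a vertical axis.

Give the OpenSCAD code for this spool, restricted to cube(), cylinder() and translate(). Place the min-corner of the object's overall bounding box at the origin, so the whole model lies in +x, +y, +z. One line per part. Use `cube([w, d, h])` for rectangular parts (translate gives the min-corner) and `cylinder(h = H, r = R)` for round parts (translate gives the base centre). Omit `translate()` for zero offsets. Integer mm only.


translate([84, 84, 0]) cylinder(h = 12, r = 84);
translate([84, 84, 12]) cylinder(h = 205, r = 43);
translate([84, 84, 217]) cylinder(h = 12, r = 84);


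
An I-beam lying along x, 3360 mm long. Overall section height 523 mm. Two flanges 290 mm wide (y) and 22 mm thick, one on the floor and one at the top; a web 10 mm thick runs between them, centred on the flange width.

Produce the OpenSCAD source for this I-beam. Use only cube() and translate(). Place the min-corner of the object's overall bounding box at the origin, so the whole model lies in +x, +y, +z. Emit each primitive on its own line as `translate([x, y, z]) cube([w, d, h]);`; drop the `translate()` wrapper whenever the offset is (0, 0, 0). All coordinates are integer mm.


cube([3360, 290, 22]);
translate([0, 140, 22]) cube([3360, 10, 479]);
translate([0, 0, 501]) cube([3360, 290, 22]);


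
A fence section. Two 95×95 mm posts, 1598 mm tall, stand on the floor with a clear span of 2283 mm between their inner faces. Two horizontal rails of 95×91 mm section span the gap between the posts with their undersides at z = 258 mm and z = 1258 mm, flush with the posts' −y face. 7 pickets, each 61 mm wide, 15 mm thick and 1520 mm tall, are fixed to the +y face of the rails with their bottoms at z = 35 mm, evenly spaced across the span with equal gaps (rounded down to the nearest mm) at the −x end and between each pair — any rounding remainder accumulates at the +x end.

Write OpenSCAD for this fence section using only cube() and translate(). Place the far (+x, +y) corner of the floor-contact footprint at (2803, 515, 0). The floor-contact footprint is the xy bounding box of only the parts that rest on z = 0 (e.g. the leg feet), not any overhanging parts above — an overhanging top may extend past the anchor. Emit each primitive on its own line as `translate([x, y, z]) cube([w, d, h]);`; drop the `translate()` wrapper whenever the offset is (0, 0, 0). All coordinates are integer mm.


translate([330, 420, 0]) cube([95, 95, 1598]);
translate([2708, 420, 0]) cube([95, 95, 1598]);
translate([425, 420, 258]) cube([2283, 95, 91]);
translate([425, 420, 1258]) cube([2283, 95, 91]);
translate([657, 515, 35]) cube([61, 15, 1520]);
translate([950, 515, 35]) cube([61, 15, 1520]);
translate([1243, 515, 35]) cube([61, 15, 1520]);
translate([1536, 515, 35]) cube([61, 15, 1520]);
translate([1829, 515, 35]) cube([61, 15, 1520]);
translate([2122, 515, 35]) cube([61, 15, 1520]);
translate([2415, 515, 35]) cube([61, 15, 1520]);


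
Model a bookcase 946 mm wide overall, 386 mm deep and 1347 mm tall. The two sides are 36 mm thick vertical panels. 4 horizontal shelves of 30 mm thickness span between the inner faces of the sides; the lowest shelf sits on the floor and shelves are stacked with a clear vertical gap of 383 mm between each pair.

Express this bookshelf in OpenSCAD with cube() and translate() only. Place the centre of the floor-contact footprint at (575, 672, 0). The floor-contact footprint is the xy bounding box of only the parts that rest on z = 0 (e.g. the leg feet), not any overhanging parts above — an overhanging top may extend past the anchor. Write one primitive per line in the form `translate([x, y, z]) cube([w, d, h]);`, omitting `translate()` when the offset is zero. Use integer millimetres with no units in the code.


translate([102, 479, 0]) cube([36, 386, 1347]);
translate([1012, 479, 0]) cube([36, 386, 1347]);
translate([138, 479, 0]) cube([874, 386, 30]);
translate([138, 479, 413]) cube([874, 386, 30]);
translate([138, 479, 826]) cube([874, 386, 30]);
translate([138, 479, 1239]) cube([874, 386, 30]);


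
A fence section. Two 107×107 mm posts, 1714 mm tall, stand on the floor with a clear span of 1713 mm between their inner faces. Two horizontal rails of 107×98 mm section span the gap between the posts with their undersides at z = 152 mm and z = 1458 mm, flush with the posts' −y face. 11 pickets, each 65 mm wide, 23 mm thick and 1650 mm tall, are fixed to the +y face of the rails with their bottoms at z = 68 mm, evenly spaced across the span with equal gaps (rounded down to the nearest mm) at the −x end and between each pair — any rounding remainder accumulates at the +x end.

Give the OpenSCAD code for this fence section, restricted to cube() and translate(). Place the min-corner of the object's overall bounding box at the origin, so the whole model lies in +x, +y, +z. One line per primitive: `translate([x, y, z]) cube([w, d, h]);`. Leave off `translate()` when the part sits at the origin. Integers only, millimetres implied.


cube([107, 107, 1714]);
translate([1820, 0, 0]) cube([107, 107, 1714]);
translate([107, 0, 152]) cube([1713, 107, 98]);
translate([107, 0, 1458]) cube([1713, 107, 98]);
translate([190, 107, 68]) cube([65, 23, 1650]);
translate([338, 107, 68]) cube([65, 23, 1650]);
translate([486, 107, 68]) cube([65, 23, 1650]);
translate([634, 107, 68]) cube([65, 23, 1650]);
translate([782, 107, 68]) cube([65, 23, 1650]);
translate([930, 107, 68]) cube([65, 23, 1650]);
translate([1078, 107, 68]) cube([65, 23, 1650]);
translate([1226, 107, 68]) cube([65, 23, 1650]);
translate([1374, 107, 68]) cube([65, 23, 1650]);
translate([1522, 107, 68]) cube([65, 23, 1650]);
translate([1670, 107, 68]) cube([65, 23, 1650]);


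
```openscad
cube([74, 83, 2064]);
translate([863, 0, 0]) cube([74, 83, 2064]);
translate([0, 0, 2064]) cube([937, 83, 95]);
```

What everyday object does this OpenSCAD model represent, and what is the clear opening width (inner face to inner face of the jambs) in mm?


A door frame. The clear opening width is 789 mm.

Two 2064 mm tall posts with a header on top — a door frame. The left jamb is 74 mm wide at x = 0; the right jamb starts at x = 863. The clear opening is 863 − 74 = 789 mm.


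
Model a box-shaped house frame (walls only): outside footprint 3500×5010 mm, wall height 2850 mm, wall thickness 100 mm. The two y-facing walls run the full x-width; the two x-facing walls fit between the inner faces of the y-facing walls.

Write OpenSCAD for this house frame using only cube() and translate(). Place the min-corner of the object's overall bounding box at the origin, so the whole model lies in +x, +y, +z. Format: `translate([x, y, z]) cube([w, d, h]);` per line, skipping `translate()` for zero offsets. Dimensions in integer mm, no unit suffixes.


cube([3500, 100, 2850]);
translate([0, 4910, 0]) cube([3500, 100, 2850]);
translate([0, 100, 0]) cube([100, 4810, 2850]);
translate([3400, 100, 0]) cube([100, 4810, 2850]);


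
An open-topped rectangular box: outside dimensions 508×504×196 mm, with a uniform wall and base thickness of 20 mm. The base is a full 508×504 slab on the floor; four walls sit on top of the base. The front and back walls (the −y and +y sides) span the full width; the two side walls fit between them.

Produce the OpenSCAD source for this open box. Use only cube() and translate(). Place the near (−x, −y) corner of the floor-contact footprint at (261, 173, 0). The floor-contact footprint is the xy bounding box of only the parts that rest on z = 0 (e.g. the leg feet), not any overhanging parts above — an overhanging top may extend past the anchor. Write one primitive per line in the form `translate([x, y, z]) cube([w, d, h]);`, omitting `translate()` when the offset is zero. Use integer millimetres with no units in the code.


translate([261, 173, 0]) cube([508, 504, 20]);
translate([261, 173, 20]) cube([508, 20, 176]);
translate([261, 657, 20]) cube([508, 20, 176]);
translate([261, 193, 20]) cube([20, 464, 176]);
translate([749, 193, 20]) cube([20, 464, 176]);


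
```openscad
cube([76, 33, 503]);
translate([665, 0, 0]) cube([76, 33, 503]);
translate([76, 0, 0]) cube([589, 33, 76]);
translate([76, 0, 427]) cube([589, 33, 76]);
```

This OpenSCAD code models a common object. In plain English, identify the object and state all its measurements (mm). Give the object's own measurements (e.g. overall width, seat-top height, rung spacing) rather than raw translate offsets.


A rectangular picture frame lying in the x–z plane (depth along y). The opening is 589 mm wide (x) by 351 mm tall (z), surrounded by a border 76 mm wide on all four sides. The frame is 33 mm deep and is made of two full-height vertical stiles with two horizontal rails fitted between them.


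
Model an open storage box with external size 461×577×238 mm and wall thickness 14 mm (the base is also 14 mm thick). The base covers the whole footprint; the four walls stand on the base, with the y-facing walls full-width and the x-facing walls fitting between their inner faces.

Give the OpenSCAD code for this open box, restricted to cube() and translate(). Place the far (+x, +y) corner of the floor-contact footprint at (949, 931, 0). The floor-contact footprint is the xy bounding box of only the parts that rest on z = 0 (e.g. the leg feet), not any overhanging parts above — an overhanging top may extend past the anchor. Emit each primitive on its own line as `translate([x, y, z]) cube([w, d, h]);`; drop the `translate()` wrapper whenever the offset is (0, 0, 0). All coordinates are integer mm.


translate([488, 354, 0]) cube([461, 577, 14]);
translate([488, 354, 14]) cube([461, 14, 224]);
translate([488, 917, 14]) cube([461, 14, 224]);
translate([488, 368, 14]) cube([14, 549, 224]);
translate([935, 368, 14]) cube([14, 549, 224]);


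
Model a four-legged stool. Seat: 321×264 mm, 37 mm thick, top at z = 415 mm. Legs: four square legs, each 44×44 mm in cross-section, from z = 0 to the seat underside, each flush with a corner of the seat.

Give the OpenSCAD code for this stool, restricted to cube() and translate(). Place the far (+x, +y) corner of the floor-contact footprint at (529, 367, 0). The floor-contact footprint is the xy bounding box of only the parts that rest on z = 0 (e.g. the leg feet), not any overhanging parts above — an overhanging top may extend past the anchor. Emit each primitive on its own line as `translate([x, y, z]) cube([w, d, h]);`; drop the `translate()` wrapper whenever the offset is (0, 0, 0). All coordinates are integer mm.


translate([208, 103, 378]) cube([321, 264, 37]);
translate([208, 103, 0]) cube([44, 44, 378]);
translate([485, 103, 0]) cube([44, 44, 378]);
translate([208, 323, 0]) cube([44, 44, 378]);
translate([485, 323, 0]) cube([44, 44, 378]);


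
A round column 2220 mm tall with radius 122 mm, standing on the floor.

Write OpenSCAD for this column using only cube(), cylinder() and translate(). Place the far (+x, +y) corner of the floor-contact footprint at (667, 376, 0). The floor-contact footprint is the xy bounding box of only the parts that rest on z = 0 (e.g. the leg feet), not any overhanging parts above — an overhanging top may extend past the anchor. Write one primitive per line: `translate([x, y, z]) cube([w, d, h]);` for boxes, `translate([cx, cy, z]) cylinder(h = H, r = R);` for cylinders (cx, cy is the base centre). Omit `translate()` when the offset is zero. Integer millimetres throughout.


translate([545, 254, 0]) cylinder(h = 2220, r = 122);


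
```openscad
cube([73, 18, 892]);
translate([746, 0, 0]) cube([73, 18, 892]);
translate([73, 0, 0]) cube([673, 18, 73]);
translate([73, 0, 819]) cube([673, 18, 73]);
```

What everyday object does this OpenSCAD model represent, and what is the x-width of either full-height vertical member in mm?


A picture frame. The border width is 73 mm.

Four thin pieces enclosing a rectangular opening — a picture frame. The two full-height stiles are 892 mm tall; the top rail sits at z = 819 and is 73 mm tall, so the border above the opening is 892 − 819 = 73 mm, matching the stile x-width.


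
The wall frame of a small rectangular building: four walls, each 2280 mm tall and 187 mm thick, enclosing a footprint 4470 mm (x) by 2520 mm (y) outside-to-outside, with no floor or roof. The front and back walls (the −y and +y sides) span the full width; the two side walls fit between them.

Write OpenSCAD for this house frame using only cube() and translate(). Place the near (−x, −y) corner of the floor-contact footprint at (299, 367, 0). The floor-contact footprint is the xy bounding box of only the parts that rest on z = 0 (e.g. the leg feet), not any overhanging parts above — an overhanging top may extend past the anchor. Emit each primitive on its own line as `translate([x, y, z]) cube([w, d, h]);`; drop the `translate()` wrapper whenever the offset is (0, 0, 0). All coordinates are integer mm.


translate([299, 367, 0]) cube([4470, 187, 2280]);
translate([299, 2700, 0]) cube([4470, 187, 2280]);
translate([299, 554, 0]) cube([187, 2146, 2280]);
translate([4582, 554, 0]) cube([187, 2146, 2280]);


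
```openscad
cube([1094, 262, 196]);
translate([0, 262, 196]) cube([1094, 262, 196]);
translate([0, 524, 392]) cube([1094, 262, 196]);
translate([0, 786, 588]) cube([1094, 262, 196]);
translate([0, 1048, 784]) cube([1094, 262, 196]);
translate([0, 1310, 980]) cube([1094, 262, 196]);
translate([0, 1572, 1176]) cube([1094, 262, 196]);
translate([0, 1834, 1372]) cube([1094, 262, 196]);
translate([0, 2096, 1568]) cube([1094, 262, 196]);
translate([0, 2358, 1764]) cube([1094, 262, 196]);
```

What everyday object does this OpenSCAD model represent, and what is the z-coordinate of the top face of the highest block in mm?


A staircase. The total rise is 1960 mm.

10 identical blocks, each offset up and back from the previous — a staircase. Each step is 196 mm tall and there are 10 of them, so the total rise is 10 × 196 = 1960 mm.


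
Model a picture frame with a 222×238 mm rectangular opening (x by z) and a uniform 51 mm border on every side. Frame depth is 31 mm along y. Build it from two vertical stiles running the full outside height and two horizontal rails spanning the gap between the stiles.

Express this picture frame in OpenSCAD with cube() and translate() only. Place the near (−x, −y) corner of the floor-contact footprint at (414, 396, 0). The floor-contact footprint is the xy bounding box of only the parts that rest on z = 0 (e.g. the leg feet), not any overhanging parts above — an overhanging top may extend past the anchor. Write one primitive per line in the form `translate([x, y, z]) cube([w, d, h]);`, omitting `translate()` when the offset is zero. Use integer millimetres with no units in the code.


translate([414, 396, 0]) cube([51, 31, 340]);
translate([687, 396, 0]) cube([51, 31, 340]);
translate([465, 396, 0]) cube([222, 31, 51]);
translate([465, 396, 289]) cube([222, 31, 51]);


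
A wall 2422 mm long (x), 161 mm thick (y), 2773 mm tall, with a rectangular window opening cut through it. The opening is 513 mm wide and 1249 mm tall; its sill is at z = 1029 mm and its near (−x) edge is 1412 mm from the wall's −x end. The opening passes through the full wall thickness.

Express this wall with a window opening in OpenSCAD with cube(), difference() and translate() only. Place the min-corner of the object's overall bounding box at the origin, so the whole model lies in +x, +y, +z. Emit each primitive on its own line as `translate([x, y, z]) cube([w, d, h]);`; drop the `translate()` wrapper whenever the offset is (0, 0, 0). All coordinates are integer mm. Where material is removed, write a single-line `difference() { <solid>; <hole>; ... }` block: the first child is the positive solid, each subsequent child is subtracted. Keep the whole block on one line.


difference() { cube([2422, 161, 2773]); translate([1412, 0, 1029]) cube([513, 161, 1249]); }


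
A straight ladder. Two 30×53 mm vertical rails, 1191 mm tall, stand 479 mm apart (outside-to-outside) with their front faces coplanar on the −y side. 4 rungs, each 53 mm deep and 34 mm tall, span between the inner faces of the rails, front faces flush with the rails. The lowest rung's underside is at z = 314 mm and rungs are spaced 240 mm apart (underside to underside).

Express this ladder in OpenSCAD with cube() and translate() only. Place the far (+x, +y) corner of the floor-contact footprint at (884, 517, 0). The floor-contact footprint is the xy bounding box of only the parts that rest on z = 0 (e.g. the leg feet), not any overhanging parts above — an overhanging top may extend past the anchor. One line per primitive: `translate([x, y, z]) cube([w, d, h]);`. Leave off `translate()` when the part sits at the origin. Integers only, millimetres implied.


// rung span = 479 - 2*30 = 419
// rung[k] z = 314 + k*240
translate([405, 464, 0]) cube([30, 53, 1191]);
translate([854, 464, 0]) cube([30, 53, 1191]);
translate([435, 464, 314]) cube([419, 53, 34]);
translate([435, 464, 554]) cube([419, 53, 34]);
translate([435, 464, 794]) cube([419, 53, 34]);
translate([435, 464, 1034]) cube([419, 53, 34]);


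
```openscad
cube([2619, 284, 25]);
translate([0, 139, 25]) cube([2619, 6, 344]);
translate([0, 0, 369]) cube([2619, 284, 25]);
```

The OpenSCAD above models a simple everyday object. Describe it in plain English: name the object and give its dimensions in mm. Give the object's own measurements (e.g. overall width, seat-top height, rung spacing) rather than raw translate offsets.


An I-beam lying along x, 2619 mm long. Overall section height 394 mm. Two flanges 284 mm wide (y) and 25 mm thick, one on the floor and one at the top; a web 6 mm thick runs between them, centred on the flange width.


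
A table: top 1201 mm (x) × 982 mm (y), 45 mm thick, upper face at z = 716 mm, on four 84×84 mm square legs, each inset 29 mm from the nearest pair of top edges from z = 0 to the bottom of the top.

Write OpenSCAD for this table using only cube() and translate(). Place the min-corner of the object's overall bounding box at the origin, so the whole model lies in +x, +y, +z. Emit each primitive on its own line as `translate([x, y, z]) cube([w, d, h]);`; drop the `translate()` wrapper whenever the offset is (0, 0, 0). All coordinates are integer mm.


// leg_h = 716 - 45 = 671
translate([0, 0, 671]) cube([1201, 982, 45]);
translate([29, 29, 0]) cube([84, 84, 671]);
translate([1088, 29, 0]) cube([84, 84, 671]);
translate([29, 869, 0]) cube([84, 84, 671]);
translate([1088, 869, 0]) cube([84, 84, 671]);
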